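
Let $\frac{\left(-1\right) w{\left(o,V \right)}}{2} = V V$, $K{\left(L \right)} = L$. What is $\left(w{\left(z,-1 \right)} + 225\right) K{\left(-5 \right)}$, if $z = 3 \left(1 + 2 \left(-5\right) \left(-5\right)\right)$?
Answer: $-1115$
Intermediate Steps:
$z = 153$ ($z = 3 \left(1 - -50\right) = 3 \left(1 + 50\right) = 3 \cdot 51 = 153$)
$w{\left(o,V \right)} = - 2 V^{2}$ ($w{\left(o,V \right)} = - 2 V V = - 2 V^{2}$)
$\left(w{\left(z,-1 \right)} + 225\right) K{\left(-5 \right)} = \left(- 2 \left(-1\right)^{2} + 225\right) \left(-5\right) = \left(\left(-2\right) 1 + 225\right) \left(-5\right) = \left(-2 + 225\right) \left(-5\right) = 223 \left(-5\right) = -1115$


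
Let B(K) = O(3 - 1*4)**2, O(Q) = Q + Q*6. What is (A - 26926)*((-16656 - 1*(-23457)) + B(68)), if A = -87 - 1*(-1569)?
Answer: -174291400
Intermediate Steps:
A = 1482 (A = -87 + 1569 = 1482)
O(Q) = 7*Q (O(Q) = Q + 6*Q = 7*Q)
B(K) = 49 (B(K) = (7*(3 - 1*4))**2 = (7*(3 - 4))**2 = (7*(-1))**2 = (-7)**2 = 49)
(A - 26926)*((-16656 - 1*(-23457)) + B(68)) = (1482 - 26926)*((-16656 - 1*(-23457)) + 49) = -25444*((-16656 + 23457) + 49) = -25444*(6801 + 49) = -25444*6850 = -174291400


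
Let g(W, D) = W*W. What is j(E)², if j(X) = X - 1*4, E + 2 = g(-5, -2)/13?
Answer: 2809/169 ≈ 16.621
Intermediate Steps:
g(W, D) = W²
E = -1/13 (E = -2 + (-5)²/13 = -2 + 25*(1/13) = -2 + 25/13 = -1/13 ≈ -0.076923)
j(X) = -4 + X (j(X) = X - 4 = -4 + X)
j(E)² = (-4 - 1/13)² = (-53/13)² = 2809/169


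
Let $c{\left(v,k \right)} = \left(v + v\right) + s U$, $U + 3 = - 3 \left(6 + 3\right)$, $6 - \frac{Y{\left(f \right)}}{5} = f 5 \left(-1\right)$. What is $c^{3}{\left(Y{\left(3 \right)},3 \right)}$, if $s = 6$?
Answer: $27000$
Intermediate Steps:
$Y{\left(f \right)} = 30 + 25 f$ ($Y{\left(f \right)} = 30 - 5 f 5 \left(-1\right) = 30 - 5 \cdot 5 f \left(-1\right) = 30 - 5 \left(- 5 f\right) = 30 + 25 f$)
$U = -30$ ($U = -3 - 3 \left(6 + 3\right) = -3 - 27 = -30$)
$c{\left(v,k \right)} = -180 + 2 v$ ($c{\left(v,k \right)} = \left(v + v\right) + 6 \left(-30\right) = 2 v - 180 = -180 + 2 v$)
$c^{3}{\left(Y{\left(3 \right)},3 \right)} = \left(-180 + 2 \left(30 + 25 \cdot 3\right)\right)^{3} = \left(-180 + 2 \left(30 + 75\right)\right)^{3} = \left(-180 + 2 \cdot 105\right)^{3} = \left(-180 + 210\right)^{3} = 30^{3} = 27000$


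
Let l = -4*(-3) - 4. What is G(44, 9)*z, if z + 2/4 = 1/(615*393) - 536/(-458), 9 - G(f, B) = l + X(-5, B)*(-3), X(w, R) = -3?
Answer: -296803292/55348155 ≈ -5.3625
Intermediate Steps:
l = 8 (l = 12 - 4 = 8)
G(f, B) = -8 (G(f, B) = 9 - (8 - 3*(-3)) = 9 - (8 + 9) = 9 - 1*17 = 9 - 17 = -8)
z = 74200823/110696310 (z = -½ + (1/(615*393) - 536/(-458)) = -½ + ((1/615)*(1/393) - 536*(-1/458)) = -½ + (1/241695 + 268/229) = -½ + 64774489/55348155 = 74200823/110696310 ≈ 0.67031)
G(44, 9)*z = -8*74200823/110696310 = -296803292/55348155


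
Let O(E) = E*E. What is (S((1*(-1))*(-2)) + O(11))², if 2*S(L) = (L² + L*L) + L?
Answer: 15876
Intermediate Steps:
O(E) = E²
S(L) = L² + L/2 (S(L) = ((L² + L*L) + L)/2 = ((L² + L²) + L)/2 = (2*L² + L)/2 = (L + 2*L²)/2 = L² + L/2)
(S((1*(-1))*(-2)) + O(11))² = (((1*(-1))*(-2))*(½ + (1*(-1))*(-2)) + 11²)² = ((-1*(-2))*(½ - 1*(-2)) + 121)² = (2*(½ + 2) + 121)² = (2*(5/2) + 121)² = (5 + 121)² = 126² = 15876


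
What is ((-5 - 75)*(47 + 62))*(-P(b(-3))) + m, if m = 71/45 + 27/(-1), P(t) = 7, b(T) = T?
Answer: 2745656/45 ≈ 61015.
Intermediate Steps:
m = -1144/45 (m = 71*(1/45) + 27*(-1) = 71/45 - 27 = -1144/45 ≈ -25.422)
((-5 - 75)*(47 + 62))*(-P(b(-3))) + m = ((-5 - 75)*(47 + 62))*(-1*7) - 1144/45 = -80*109*(-7) - 1144/45 = -8720*(-7) - 1144/45 = 61040 - 1144/45 = 2745656/45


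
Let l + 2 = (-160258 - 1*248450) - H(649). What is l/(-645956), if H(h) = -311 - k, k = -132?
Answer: 408531/645956 ≈ 0.63244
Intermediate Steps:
H(h) = -179 (H(h) = -311 - 1*(-132) = -311 + 132 = -179)
l = -408531 (l = -2 + ((-160258 - 1*248450) - 1*(-179)) = -2 + ((-160258 - 248450) + 179) = -2 + (-408708 + 179) = -2 - 408529 = -408531)
l/(-645956) = -408531/(-645956) = -408531*(-1/645956) = 408531/645956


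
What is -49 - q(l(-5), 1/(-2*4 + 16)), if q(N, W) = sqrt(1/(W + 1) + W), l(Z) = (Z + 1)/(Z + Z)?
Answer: -49 - sqrt(146)/12 ≈ -50.007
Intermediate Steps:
l(Z) = (1 + Z)/(2*Z) (l(Z) = (1 + Z)/((2*Z)) = (1 + Z)*(1/(2*Z)) = (1 + Z)/(2*Z))
q(N, W) = sqrt(W + 1/(1 + W)) (q(N, W) = sqrt(1/(1 + W) + W) = sqrt(W + 1/(1 + W)))
-49 - q(l(-5), 1/(-2*4 + 16)) = -49 - sqrt((1 + (1 + 1/(-2*4 + 16))/(-2*4 + 16))/(1 + 1/(-2*4 + 16))) = -49 - sqrt((1 + (1 + 1/(-8 + 16))/(-8 + 16))/(1 + 1/(-8 + 16))) = -49 - sqrt((1 + (1 + 1/8)/8)/(1 + 1/8)) = -49 - sqrt((1 + (1/8)*(9/8))/(9/8)) = -49 - sqrt(8*(1 + 9/64)/9) = -49 - sqrt((8/9)*(73/64)) = -49 - sqrt(73/72) = -49 - sqrt(146)/12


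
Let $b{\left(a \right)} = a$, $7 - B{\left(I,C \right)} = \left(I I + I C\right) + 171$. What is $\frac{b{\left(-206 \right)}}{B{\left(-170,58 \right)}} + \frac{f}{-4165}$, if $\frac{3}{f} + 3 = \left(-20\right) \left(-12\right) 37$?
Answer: $\frac{1269386603}{118337304470} \approx 0.010727$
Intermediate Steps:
$B{\left(I,C \right)} = -164 - I^{2} - C I$ ($B{\left(I,C \right)} = 7 - \left(\left(I I + I C\right) + 171\right) = 7 - \left(\left(I^{2} + C I\right) + 171\right) = 7 - \left(171 + I^{2} + C I\right) = -164 - I^{2} - C I$)
$f = \frac{1}{2959}$ ($f = \frac{3}{-3 + \left(-20\right) \left(-12\right) 37} = \frac{3}{-3 + 240 \cdot 37} = \frac{3}{-3 + 8880} = \frac{3}{8877} = 3 \cdot \frac{1}{8877} = \frac{1}{2959} \approx 0.00033795$)
$\frac{b{\left(-206 \right)}}{B{\left(-170,58 \right)}} + \frac{f}{-4165} = - \frac{206}{-164 - \left(-170\right)^{2} - 58 \left(-170\right)} + \frac{1}{2959 \left(-4165\right)} = - \frac{206}{-164 - 28900 + 9860} + \frac{1}{2959} \left(- \frac{1}{4165}\right) = - \frac{206}{-164 - 28900 + 9860} - \frac{1}{12324235} = - \frac{206}{-19204} - \frac{1}{12324235} = \left(-206\right) \left(- \frac{1}{19204}\right) - \frac{1}{12324235} = \frac{103}{9602} - \frac{1}{12324235} = \frac{1269386603}{118337304470}$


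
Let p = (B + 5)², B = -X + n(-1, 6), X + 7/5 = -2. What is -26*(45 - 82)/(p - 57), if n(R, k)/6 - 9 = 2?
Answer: 24050/136959 ≈ 0.17560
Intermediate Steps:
X = -17/5 (X = -7/5 - 2 = -17/5 ≈ -3.4000)
n(R, k) = 66 (n(R, k) = 54 + 6*2 = 54 + 12 = 66)
B = 347/5 (B = -1*(-17/5) + 66 = 17/5 + 66 = 347/5 ≈ 69.400)
p = 138384/25 (p = (347/5 + 5)² = (372/5)² = 138384/25 ≈ 5535.4)
-26*(45 - 82)/(p - 57) = -26*(45 - 82)/(138384/25 - 57) = -(-962)/136959/25 = -(-962)*25/136959 = -26*(-925/136959) = 24050/136959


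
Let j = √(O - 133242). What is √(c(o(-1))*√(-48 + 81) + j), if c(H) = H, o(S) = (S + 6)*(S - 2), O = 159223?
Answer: √(√25981 - 15*√33) ≈ 8.6613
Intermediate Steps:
o(S) = (-2 + S)*(6 + S) (o(S) = (6 + S)*(-2 + S) = (-2 + S)*(6 + S))
j = √25981 (j = √(159223 - 133242) = √25981 ≈ 161.19)
√(c(o(-1))*√(-48 + 81) + j) = √((-12 + (-1)² + 4*(-1))*√(-48 + 81) + √25981) = √((-12 + 1 - 4)*√33 + √25981) = √(-15*√33 + √25981) = √(√25981 - 15*√33)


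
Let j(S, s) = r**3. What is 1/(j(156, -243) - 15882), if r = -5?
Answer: -1/16007 ≈ -6.2473e-5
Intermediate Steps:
j(S, s) = -125 (j(S, s) = (-5)**3 = -125)
1/(j(156, -243) - 15882) = 1/(-125 - 15882) = 1/(-16007) = -1/16007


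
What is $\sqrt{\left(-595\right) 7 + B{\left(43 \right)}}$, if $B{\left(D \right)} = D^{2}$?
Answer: $2 i \sqrt{579} \approx 48.125 i$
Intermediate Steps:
$\sqrt{\left(-595\right) 7 + B{\left(43 \right)}} = \sqrt{\left(-595\right) 7 + 43^{2}} = \sqrt{-4165 + 1849} = \sqrt{-2316} = 2 i \sqrt{579}$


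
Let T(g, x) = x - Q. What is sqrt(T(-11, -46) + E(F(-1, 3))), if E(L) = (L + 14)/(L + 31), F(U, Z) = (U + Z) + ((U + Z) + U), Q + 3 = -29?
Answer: 3*I*sqrt(6)/2 ≈ 3.6742*I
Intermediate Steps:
Q = -32 (Q = -3 - 29 = -32)
F(U, Z) = 2*Z + 3*U (F(U, Z) = (U + Z) + (Z + 2*U) = 2*Z + 3*U)
E(L) = (14 + L)/(31 + L)
T(g, x) = 32 + x (T(g, x) = x - 1*(-32) = x + 32 = 32 + x)
sqrt(T(-11, -46) + E(F(-1, 3))) = sqrt((32 - 46) + (14 + (2*3 + 3*(-1)))/(31 + (2*3 + 3*(-1)))) = sqrt(-14 + (14 + (6 - 3))/(31 + (6 - 3))) = sqrt(-14 + (14 + 3)/(31 + 3)) = sqrt(-14 + 17/34) = sqrt(-14 + (1/34)*17) = sqrt(-14 + 1/2) = sqrt(-27/2) = 3*I*sqrt(6)/2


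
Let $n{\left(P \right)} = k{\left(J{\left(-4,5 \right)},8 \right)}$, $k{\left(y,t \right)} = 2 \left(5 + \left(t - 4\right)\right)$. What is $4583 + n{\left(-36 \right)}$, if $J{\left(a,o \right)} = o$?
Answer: $4601$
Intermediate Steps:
$k{\left(y,t \right)} = 2 + 2 t$ ($k{\left(y,t \right)} = 2 \left(5 + \left(t - 4\right)\right) = 2 \left(5 + \left(-4 + t\right)\right) = 2 \left(1 + t\right) = 2 + 2 t$)
$n{\left(P \right)} = 18$ ($n{\left(P \right)} = 2 + 2 \cdot 8 = 2 + 16 = 18$)
$4583 + n{\left(-36 \right)} = 4583 + 18 = 4601$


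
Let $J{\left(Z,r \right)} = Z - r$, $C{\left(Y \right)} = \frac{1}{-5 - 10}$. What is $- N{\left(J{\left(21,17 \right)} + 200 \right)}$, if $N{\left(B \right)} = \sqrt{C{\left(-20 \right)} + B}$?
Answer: $- \frac{\sqrt{45885}}{15} \approx -14.281$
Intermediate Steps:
$C{\left(Y \right)} = - \frac{1}{15}$ ($C{\left(Y \right)} = \frac{1}{-15} = - \frac{1}{15}$)
$N{\left(B \right)} = \sqrt{- \frac{1}{15} + B}$
$- N{\left(J{\left(21,17 \right)} + 200 \right)} = - \frac{\sqrt{-15 + 225 \left(\left(21 - 17\right) + 200\right)}}{15} = - \frac{\sqrt{-15 + 225 \left(4 + 200\right)}}{15} = - \frac{\sqrt{-15 + 225 \cdot 204}}{15} = - \frac{\sqrt{-15 + 45900}}{15} = - \frac{\sqrt{45885}}{15}$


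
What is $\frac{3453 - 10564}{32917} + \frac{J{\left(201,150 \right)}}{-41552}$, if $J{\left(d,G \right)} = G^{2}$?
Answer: $- \frac{259027193}{341941796} \approx -0.75752$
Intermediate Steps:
$\frac{3453 - 10564}{32917} + \frac{J{\left(201,150 \right)}}{-41552} = \frac{3453 - 10564}{32917} + \frac{150^{2}}{-41552} = \left(3453 - 10564\right) \frac{1}{32917} + 22500 \left(- \frac{1}{41552}\right) = \left(-7111\right) \frac{1}{32917} - \frac{5625}{10388} = - \frac{7111}{32917} - \frac{5625}{10388} = - \frac{259027193}{341941796}$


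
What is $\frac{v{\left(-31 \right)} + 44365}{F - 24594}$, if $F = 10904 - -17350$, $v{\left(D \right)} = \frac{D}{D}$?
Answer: $\frac{22183}{1830} \approx 12.122$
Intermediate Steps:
$v{\left(D \right)} = 1$
$F = 28254$ ($F = 10904 + 17350 = 28254$)
$\frac{v{\left(-31 \right)} + 44365}{F - 24594} = \frac{1 + 44365}{28254 - 24594} = \frac{44366}{3660} = 44366 \cdot \frac{1}{3660} = \frac{22183}{1830}$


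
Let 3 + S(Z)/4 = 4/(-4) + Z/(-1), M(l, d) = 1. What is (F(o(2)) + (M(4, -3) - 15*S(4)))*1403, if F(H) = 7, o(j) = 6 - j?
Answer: 684664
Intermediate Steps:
S(Z) = -16 - 4*Z (S(Z) = -12 + 4*(4/(-4) + Z/(-1)) = -12 + 4*(4*(-¼) + Z*(-1)) = -12 + 4*(-1 - Z) = -12 + (-4 - 4*Z) = -16 - 4*Z)
(F(o(2)) + (M(4, -3) - 15*S(4)))*1403 = (7 + (1 - 15*(-16 - 4*4)))*1403 = (7 + (1 - 15*(-16 - 16)))*1403 = (7 + (1 - 15*(-32)))*1403 = (7 + (1 + 480))*1403 = (7 + 481)*1403 = 488*1403 = 684664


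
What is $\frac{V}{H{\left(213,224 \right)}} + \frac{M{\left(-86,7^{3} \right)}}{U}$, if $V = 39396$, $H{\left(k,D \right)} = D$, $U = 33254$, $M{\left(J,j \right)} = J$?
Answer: $\frac{23393845}{133016} \approx 175.87$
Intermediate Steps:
$\frac{V}{H{\left(213,224 \right)}} + \frac{M{\left(-86,7^{3} \right)}}{U} = \frac{39396}{224} - \frac{86}{33254} = 39396 \cdot \frac{1}{224} - \frac{43}{16627} = \frac{1407}{8} - \frac{43}{16627} = \frac{23393845}{133016}$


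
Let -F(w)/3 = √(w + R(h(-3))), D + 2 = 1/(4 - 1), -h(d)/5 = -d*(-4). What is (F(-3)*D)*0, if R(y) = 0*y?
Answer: 0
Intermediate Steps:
h(d) = -20*d (h(d) = -(-5)*d*(-4) = -(-5)*(-4*d) = -20*d)
D = -5/3 (D = -2 + 1/(4 - 1) = -2 + 1/3 = -2 + ⅓ = -5/3 ≈ -1.6667)
R(y) = 0
F(w) = -3*√w (F(w) = -3*√(w + 0) = -3*√w)
(F(-3)*D)*0 = (-3*I*√3*(-5/3))*0 = (5*I*√3)*0 = 0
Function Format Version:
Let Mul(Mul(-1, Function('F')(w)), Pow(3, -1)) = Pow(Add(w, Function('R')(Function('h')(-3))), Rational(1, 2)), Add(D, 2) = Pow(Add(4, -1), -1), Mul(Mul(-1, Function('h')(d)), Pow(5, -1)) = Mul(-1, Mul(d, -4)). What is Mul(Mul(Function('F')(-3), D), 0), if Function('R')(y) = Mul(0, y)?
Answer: 0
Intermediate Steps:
Function('h')(d) = Mul(-20, d) (Function('h')(d) = Mul(-5, Mul(-1, Mul(d, -4))) = Mul(-5, Mul(-1, Mul(-4, d))) = Mul(-5, Mul(4, d)) = Mul(-20, d))
D = Rational(-5, 3) (D = Add(-2, Pow(Add(4, -1), -1)) = Add(-2, Pow(3, -1)) = Add(-2, Rational(1, 3)) = Rational(-5, 3) ≈ -1.6667)
Function('R')(y) = 0
Function('F')(w) = Mul(-3, Pow(w, Rational(1, 2))) (Function('F')(w) = Mul(-3, Pow(Add(w, 0), Rational(1, 2))) = Mul(-3, Pow(w, Rational(1, 2))))
Mul(Mul(Function('F')(-3), D), 0) = Mul(Mul(Mul(-3, Pow(-3, Rational(1, 2))), Rational(-5, 3)), 0) = Mul(Mul(Mul(-3, Mul(I, Pow(3, Rational(1, 2)))), Rational(-5, 3)), 0) = Mul(Mul(Mul(-3, I, Pow(3, Rational(1, 2))), Rational(-5, 3)), 0) = Mul(Mul(5, I, Pow(3, Rational(1, 2))), 0) = 0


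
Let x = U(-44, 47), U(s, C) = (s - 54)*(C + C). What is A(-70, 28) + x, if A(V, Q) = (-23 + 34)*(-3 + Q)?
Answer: -8937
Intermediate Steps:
A(V, Q) = -33 + 11*Q (A(V, Q) = 11*(-3 + Q) = -33 + 11*Q)
U(s, C) = 2*C*(-54 + s) (U(s, C) = (-54 + s)*(2*C) = 2*C*(-54 + s))
x = -9212 (x = 2*47*(-54 - 44) = 2*47*(-98) = -9212)
A(-70, 28) + x = (-33 + 11*28) - 9212 = (-33 + 308) - 9212 = 275 - 9212 = -8937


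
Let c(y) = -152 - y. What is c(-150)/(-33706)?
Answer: 1/16853 ≈ 5.9337e-5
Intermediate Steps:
c(-150)/(-33706) = (-152 - 1*(-150))/(-33706) = (-152 + 150)*(-1/33706) = -2*(-1/33706) = 1/16853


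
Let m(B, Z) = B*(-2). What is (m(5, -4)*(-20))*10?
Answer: 2000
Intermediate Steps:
m(B, Z) = -2*B
(m(5, -4)*(-20))*10 = (-2*5*(-20))*10 = -10*(-20)*10 = 200*10 = 2000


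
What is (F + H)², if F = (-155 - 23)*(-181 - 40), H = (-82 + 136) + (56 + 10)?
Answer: 1556933764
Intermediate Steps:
H = 120 (H = 54 + 66 = 120)
F = 39338 (F = -178*(-221) = 39338)
(F + H)² = (39338 + 120)² = 39458² = 1556933764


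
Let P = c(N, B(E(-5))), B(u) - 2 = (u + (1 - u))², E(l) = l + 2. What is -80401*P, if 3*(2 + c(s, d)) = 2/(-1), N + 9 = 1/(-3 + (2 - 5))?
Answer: 643208/3 ≈ 2.1440e+5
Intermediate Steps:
N = -55/6 (N = -9 + 1/(-3 + (2 - 5)) = -9 + 1/(-3 - 3) = -9 + 1/(-6) = -9 - ⅙ = -55/6 ≈ -9.1667)
E(l) = 2 + l
B(u) = 3 (B(u) = 2 + (u + (1 - u))² = 2 + 1² = 2 + 1 = 3)
c(s, d) = -8/3 (c(s, d) = -2 + (2/(-1))/3 = -2 + (2*(-1))/3 = -2 + (⅓)*(-2) = -2 - ⅔ = -8/3)
P = -8/3 ≈ -2.6667
-80401*P = -80401*(-8/3) = 643208/3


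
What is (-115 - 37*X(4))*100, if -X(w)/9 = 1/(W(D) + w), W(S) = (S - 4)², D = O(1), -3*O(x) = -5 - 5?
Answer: -8015/2 ≈ -4007.5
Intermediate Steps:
O(x) = 10/3 (O(x) = -(-5 - 5)/3 = -⅓*(-10) = 10/3)
D = 10/3 ≈ 3.3333
W(S) = (-4 + S)²
X(w) = -9/(4/9 + w) (X(w) = -9/((-4 + 10/3)² + w) = -9/((-⅔)² + w) = -9/(4/9 + w))
(-115 - 37*X(4))*100 = (-115 - (-2997)/(4 + 9*4))*100 = (-115 - (-2997)/(4 + 36))*100 = (-115 - (-2997)/40)*100 = (-115 - 37*(-81/40))*100 = (-115 + 2997/40)*100 = -1603/40*100 = -8015/2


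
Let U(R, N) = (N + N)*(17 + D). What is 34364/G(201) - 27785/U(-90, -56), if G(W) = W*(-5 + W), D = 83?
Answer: 10567819/3151680 ≈ 3.3531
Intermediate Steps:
U(R, N) = 200*N (U(R, N) = (N + N)*(17 + 83) = (2*N)*100 = 200*N)
34364/G(201) - 27785/U(-90, -56) = 34364/((201*(-5 + 201))) - 27785/(200*(-56)) = 34364/((201*196)) - 27785/(-11200) = 34364/39396 - 27785*(-1/11200) = 34364*(1/39396) + 5557/2240 = 8591/9849 + 5557/2240 = 10567819/3151680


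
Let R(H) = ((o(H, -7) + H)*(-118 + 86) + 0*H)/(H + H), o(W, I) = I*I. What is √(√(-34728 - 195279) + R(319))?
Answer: √(-1878272 + 101761*I*√230007)/319 ≈ 15.19 + 15.786*I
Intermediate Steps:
o(W, I) = I²
R(H) = (-1568 - 32*H)/(2*H) (R(H) = (((-7)² + H)*(-118 + 86) + 0*H)/(H + H) = ((49 + H)*(-32) + 0)/((2*H)) = ((-1568 - 32*H) + 0)*(1/(2*H)) = (-1568 - 32*H)*(1/(2*H)) = (-1568 - 32*H)/(2*H))
√(√(-34728 - 195279) + R(319)) = √(√(-34728 - 195279) + (-16 - 784/319)) = √(√(-230007) + (-16 - 784*1/319)) = √(I*√230007 + (-16 - 784/319)) = √(I*√230007 - 5888/319) = √(-5888/319 + I*√230007)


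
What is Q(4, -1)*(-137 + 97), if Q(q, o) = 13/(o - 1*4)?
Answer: 104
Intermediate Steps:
Q(q, o) = 13/(-4 + o) (Q(q, o) = 13/(o - 4) = 13/(-4 + o))
Q(4, -1)*(-137 + 97) = (13/(-4 - 1))*(-137 + 97) = (13/(-5))*(-40) = (13*(-1/5))*(-40) = -13/5*(-40) = 104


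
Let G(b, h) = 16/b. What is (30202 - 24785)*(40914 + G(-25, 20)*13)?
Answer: 5539651714/25 ≈ 2.2159e+8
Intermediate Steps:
(30202 - 24785)*(40914 + G(-25, 20)*13) = (30202 - 24785)*(40914 + (16/(-25))*13) = 5417*(40914 + (16*(-1/25))*13) = 5417*(40914 - 16/25*13) = 5417*(40914 - 208/25) = 5417*(1022642/25) = 5539651714/25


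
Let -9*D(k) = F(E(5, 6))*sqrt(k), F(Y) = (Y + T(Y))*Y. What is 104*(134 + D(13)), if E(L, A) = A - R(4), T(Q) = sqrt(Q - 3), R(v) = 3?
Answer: 13936 - 104*sqrt(13) ≈ 13561.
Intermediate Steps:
T(Q) = sqrt(-3 + Q)
E(L, A) = -3 + A (E(L, A) = A - 1*3 = A - 3 = -3 + A)
F(Y) = Y*(Y + sqrt(-3 + Y)) (F(Y) = (Y + sqrt(-3 + Y))*Y = Y*(Y + sqrt(-3 + Y)))
D(k) = -sqrt(k) (D(k) = -(-3 + 6)*((-3 + 6) + sqrt(-3 + (-3 + 6)))*sqrt(k)/9 = -3*(3 + sqrt(-3 + 3))*sqrt(k)/9 = -3*(3 + sqrt(0))*sqrt(k)/9 = -3*(3 + 0)*sqrt(k)/9 = -3*3*sqrt(k)/9 = -sqrt(k))
104*(134 + D(13)) = 104*(134 - sqrt(13)) = 13936 - 104*sqrt(13)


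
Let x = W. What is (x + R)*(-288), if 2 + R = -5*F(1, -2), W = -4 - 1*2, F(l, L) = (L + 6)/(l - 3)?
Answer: -576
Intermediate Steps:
F(l, L) = (6 + L)/(-3 + l)
W = -6 (W = -4 - 2 = -6)
x = -6
R = 8 (R = -2 - 5*(6 - 2)/(-3 + 1) = -2 - 5*4/(-2) = -2 - (-5)*4/2 = -2 - 5*(-2) = -2 + 10 = 8)
(x + R)*(-288) = (-6 + 8)*(-288) = 2*(-288) = -576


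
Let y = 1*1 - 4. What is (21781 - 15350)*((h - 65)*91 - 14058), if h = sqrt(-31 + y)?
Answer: -128446363 + 585221*I*sqrt(34) ≈ -1.2845e+8 + 3.4124e+6*I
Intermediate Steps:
y = -3 (y = 1 - 4 = -3)
h = I*sqrt(34) (h = sqrt(-31 - 3) = sqrt(-34) = I*sqrt(34) ≈ 5.8309*I)
(21781 - 15350)*((h - 65)*91 - 14058) = (21781 - 15350)*((I*sqrt(34) - 65)*91 - 14058) = 6431*((-65 + I*sqrt(34))*91 - 14058) = 6431*((-5915 + 91*I*sqrt(34)) - 14058) = 6431*(-19973 + 91*I*sqrt(34)) = -128446363 + 585221*I*sqrt(34)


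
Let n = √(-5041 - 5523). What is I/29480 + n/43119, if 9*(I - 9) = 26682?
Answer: 811/8040 + 2*I*√2641/43119 ≈ 0.10087 + 0.0023837*I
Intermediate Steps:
n = 2*I*√2641 (n = √(-10564) = 2*I*√2641 ≈ 102.78*I)
I = 8921/3 (I = 9 + (⅑)*26682 = 9 + 8894/3 = 8921/3 ≈ 2973.7)
I/29480 + n/43119 = (8921/3)/29480 + (2*I*√2641)/43119 = (8921/3)*(1/29480) + (2*I*√2641)*(1/43119) = 811/8040 + 2*I*√2641/43119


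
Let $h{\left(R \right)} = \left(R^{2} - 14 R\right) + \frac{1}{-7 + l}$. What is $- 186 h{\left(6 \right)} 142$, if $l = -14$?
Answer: $\frac{8883236}{7} \approx 1.269 \cdot 10^{6}$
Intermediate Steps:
$h{\left(R \right)} = - \frac{1}{21} + R^{2} - 14 R$ ($h{\left(R \right)} = \left(R^{2} - 14 R\right) + \frac{1}{-7 - 14} = \left(R^{2} - 14 R\right) + \frac{1}{-21} = \left(R^{2} - 14 R\right) - \frac{1}{21} = - \frac{1}{21} + R^{2} - 14 R$)
$- 186 h{\left(6 \right)} 142 = - 186 \left(- \frac{1}{21} + 6^{2} - 84\right) 142 = - 186 \left(- \frac{1}{21} + 36 - 84\right) 142 = \left(-186\right) \left(- \frac{1009}{21}\right) 142 = \frac{62558}{7} \cdot 142 = \frac{8883236}{7}$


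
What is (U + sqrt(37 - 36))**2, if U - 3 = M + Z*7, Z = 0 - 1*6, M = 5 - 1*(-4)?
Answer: 841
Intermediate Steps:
M = 9 (M = 5 + 4 = 9)
Z = -6 (Z = 0 - 6 = -6)
U = -30 (U = 3 + (9 - 6*7) = 3 + (9 - 42) = 3 - 33 = -30)
(U + sqrt(37 - 36))**2 = (-30 + sqrt(37 - 36))**2 = (-30 + sqrt(1))**2 = (-30 + 1)**2 = (-29)**2 = 841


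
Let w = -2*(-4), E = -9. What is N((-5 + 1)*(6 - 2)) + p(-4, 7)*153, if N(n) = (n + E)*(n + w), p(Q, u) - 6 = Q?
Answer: 506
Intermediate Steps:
w = 8
p(Q, u) = 6 + Q
N(n) = (-9 + n)*(8 + n) (N(n) = (n - 9)*(n + 8) = (-9 + n)*(8 + n))
N((-5 + 1)*(6 - 2)) + p(-4, 7)*153 = (-72 + ((-5 + 1)*(6 - 2))**2 - (-5 + 1)*(6 - 2)) + (6 - 4)*153 = (-72 + (-4*4)**2 - (-4)*4) + 2*153 = (-72 + (-16)**2 - 1*(-16)) + 306 = (-72 + 256 + 16) + 306 = 200 + 306 = 506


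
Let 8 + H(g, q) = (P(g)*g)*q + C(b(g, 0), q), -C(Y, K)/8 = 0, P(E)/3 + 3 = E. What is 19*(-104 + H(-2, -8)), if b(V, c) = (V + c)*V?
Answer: -6688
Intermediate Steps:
b(V, c) = V*(V + c)
P(E) = -9 + 3*E
C(Y, K) = 0 (C(Y, K) = -8*0 = 0)
H(g, q) = -8 + g*q*(-9 + 3*g) (H(g, q) = -8 + (((-9 + 3*g)*g)*q + 0) = -8 + ((g*(-9 + 3*g))*q + 0) = -8 + (g*q*(-9 + 3*g) + 0) = -8 + g*q*(-9 + 3*g))
19*(-104 + H(-2, -8)) = 19*(-104 + (-8 + 3*(-2)*(-8)*(-3 - 2))) = 19*(-104 + (-8 + 3*(-2)*(-8)*(-5))) = 19*(-104 + (-8 - 240)) = 19*(-104 - 248) = 19*(-352) = -6688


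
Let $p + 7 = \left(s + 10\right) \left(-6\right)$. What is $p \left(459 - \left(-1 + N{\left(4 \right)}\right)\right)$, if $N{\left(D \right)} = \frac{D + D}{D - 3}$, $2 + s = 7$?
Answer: $-43844$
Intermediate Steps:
$s = 5$ ($s = -2 + 7 = 5$)
$N{\left(D \right)} = \frac{2 D}{-3 + D}$
$p = -97$ ($p = -7 + \left(5 + 10\right) \left(-6\right) = -7 + 15 \left(-6\right) = -7 - 90 = -97$)
$p \left(459 - \left(-1 + N{\left(4 \right)}\right)\right) = - 97 \left(459 + \left(1 - 2 \cdot 4 \frac{1}{-3 + 4}\right)\right) = - 97 \left(459 + \left(1 - 2 \cdot 4 \cdot 1^{-1}\right)\right) = - 97 \left(459 + \left(1 - 2 \cdot 4 \cdot 1\right)\right) = - 97 \left(459 + \left(1 - 8\right)\right) = - 97 \left(459 - 7\right) = \left(-97\right) 452 = -43844$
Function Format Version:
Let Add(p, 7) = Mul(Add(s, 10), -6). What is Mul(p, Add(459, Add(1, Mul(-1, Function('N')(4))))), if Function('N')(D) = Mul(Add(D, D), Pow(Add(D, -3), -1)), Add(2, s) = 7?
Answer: -43844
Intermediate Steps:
s = 5 (s = Add(-2, 7) = 5)
Function('N')(D) = Mul(2, D, Pow(Add(-3, D), -1)) (Function('N')(D) = Mul(Mul(2, D), Pow(Add(-3, D), -1)) = Mul(2, D, Pow(Add(-3, D), -1)))
p = -97 (p = Add(-7, Mul(Add(5, 10), -6)) = Add(-7, Mul(15, -6)) = Add(-7, -90) = -97)
Mul(p, Add(459, Add(1, Mul(-1, Function('N')(4))))) = Mul(-97, Add(459, Add(1, Mul(-1, Mul(2, 4, Pow(Add(-3, 4), -1)))))) = Mul(-97, Add(459, Add(1, Mul(-1, Mul(2, 4, Pow(1, -1)))))) = Mul(-97, Add(459, Add(1, Mul(-1, Mul(2, 4, 1))))) = Mul(-97, Add(459, Add(1, Mul(-1, 8)))) = Mul(-97, Add(459, Add(1, -8))) = Mul(-97, Add(459, -7)) = Mul(-97, 452) = -43844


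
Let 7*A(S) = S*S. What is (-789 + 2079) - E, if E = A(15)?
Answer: 8805/7 ≈ 1257.9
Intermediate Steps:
A(S) = S²/7 (A(S) = (S*S)/7 = S²/7)
E = 225/7 (E = (⅐)*15² = (⅐)*225 = 225/7 ≈ 32.143)
(-789 + 2079) - E = (-789 + 2079) - 1*225/7 = 1290 - 225/7 = 8805/7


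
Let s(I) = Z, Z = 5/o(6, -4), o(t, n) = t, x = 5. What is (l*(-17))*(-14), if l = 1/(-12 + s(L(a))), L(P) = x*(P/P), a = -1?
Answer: -1428/67 ≈ -21.313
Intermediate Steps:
L(P) = 5 (L(P) = 5*(P/P) = 5*1 = 5)
Z = ⅚ (Z = 5/6 = 5*(⅙) = ⅚ ≈ 0.83333)
s(I) = ⅚
l = -6/67 (l = 1/(-12 + ⅚) = 1/(-67/6) = -6/67 ≈ -0.089552)
(l*(-17))*(-14) = -6/67*(-17)*(-14) = (102/67)*(-14) = -1428/67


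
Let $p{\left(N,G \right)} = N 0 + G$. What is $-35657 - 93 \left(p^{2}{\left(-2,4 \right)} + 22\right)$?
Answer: $-39191$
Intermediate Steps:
$p{\left(N,G \right)} = G$ ($p{\left(N,G \right)} = 0 + G = G$)
$-35657 - 93 \left(p^{2}{\left(-2,4 \right)} + 22\right) = -35657 - 93 \left(4^{2} + 22\right) = -35657 - 93 \left(16 + 22\right) = -35657 - 93 \cdot 38 = -35657 - 3534 = -39191$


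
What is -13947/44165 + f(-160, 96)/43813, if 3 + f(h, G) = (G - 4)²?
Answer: -21579986/175909195 ≈ -0.12268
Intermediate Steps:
f(h, G) = -3 + (-4 + G)² (f(h, G) = -3 + (G - 4)² = -3 + (-4 + G)²)
-13947/44165 + f(-160, 96)/43813 = -13947/44165 + (-3 + (-4 + 96)²)/43813 = -13947*1/44165 + (-3 + 92²)*(1/43813) = -13947/44165 + (-3 + 8464)*(1/43813) = -13947/44165 + 8461*(1/43813) = -13947/44165 + 8461/43813 = -21579986/175909195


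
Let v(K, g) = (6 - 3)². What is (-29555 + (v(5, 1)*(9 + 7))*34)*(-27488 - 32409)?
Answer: 1477000123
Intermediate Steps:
v(K, g) = 9 (v(K, g) = 3² = 9)
(-29555 + (v(5, 1)*(9 + 7))*34)*(-27488 - 32409) = (-29555 + (9*(9 + 7))*34)*(-27488 - 32409) = (-29555 + (9*16)*34)*(-59897) = (-29555 + 144*34)*(-59897) = (-29555 + 4896)*(-59897) = -24659*(-59897) = 1477000123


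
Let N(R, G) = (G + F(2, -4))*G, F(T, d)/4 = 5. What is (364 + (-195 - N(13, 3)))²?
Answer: 10000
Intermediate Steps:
F(T, d) = 20 (F(T, d) = 4*5 = 20)
N(R, G) = G*(20 + G) (N(R, G) = (G + 20)*G = (20 + G)*G = G*(20 + G))
(364 + (-195 - N(13, 3)))² = (364 + (-195 - 3*(20 + 3)))² = (364 + (-195 - 3*23))² = (364 + (-195 - 1*69))² = (364 + (-195 - 69))² = (364 - 264)² = 100² = 10000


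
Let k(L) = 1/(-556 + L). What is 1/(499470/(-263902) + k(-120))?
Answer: -89198876/168952811 ≈ -0.52795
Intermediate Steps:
1/(499470/(-263902) + k(-120)) = 1/(499470/(-263902) + 1/(-556 - 120)) = 1/(499470*(-1/263902) + 1/(-676)) = 1/(-249735/131951 - 1/676) = 1/(-168952811/89198876) = -89198876/168952811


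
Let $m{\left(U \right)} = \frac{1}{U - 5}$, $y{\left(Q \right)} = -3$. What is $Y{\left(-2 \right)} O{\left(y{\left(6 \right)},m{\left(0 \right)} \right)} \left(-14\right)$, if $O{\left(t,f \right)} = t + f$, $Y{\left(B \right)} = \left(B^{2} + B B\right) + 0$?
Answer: $\frac{1792}{5} \approx 358.4$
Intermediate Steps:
$m{\left(U \right)} = \frac{1}{-5 + U}$
$Y{\left(B \right)} = 2 B^{2}$ ($Y{\left(B \right)} = \left(B^{2} + B^{2}\right) + 0 = 2 B^{2} + 0 = 2 B^{2}$)
$O{\left(t,f \right)} = f + t$
$Y{\left(-2 \right)} O{\left(y{\left(6 \right)},m{\left(0 \right)} \right)} \left(-14\right) = 2 \left(-2\right)^{2} \left(\frac{1}{-5 + 0} - 3\right) \left(-14\right) = 2 \cdot 4 \left(\frac{1}{-5} - 3\right) \left(-14\right) = 8 \left(- \frac{1}{5} - 3\right) \left(-14\right) = 8 \left(- \frac{16}{5}\right) \left(-14\right) = \left(- \frac{128}{5}\right) \left(-14\right) = \frac{1792}{5}$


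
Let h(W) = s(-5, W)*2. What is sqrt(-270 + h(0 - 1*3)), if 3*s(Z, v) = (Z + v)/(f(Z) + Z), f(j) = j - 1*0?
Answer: I*sqrt(60630)/15 ≈ 16.415*I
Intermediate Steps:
f(j) = j (f(j) = j + 0 = j)
s(Z, v) = (Z + v)/(6*Z) (s(Z, v) = ((Z + v)/(Z + Z))/3 = ((Z + v)/((2*Z)))/3 = ((Z + v)*(1/(2*Z)))/3 = ((Z + v)/(2*Z))/3 = (Z + v)/(6*Z))
h(W) = 1/3 - W/15 (h(W) = ((1/6)*(-5 + W)/(-5))*2 = ((1/6)*(-1/5)*(-5 + W))*2 = (1/6 - W/30)*2 = 1/3 - W/15)
sqrt(-270 + h(0 - 1*3)) = sqrt(-270 + (1/3 - (0 - 1*3)/15)) = sqrt(-270 + (1/3 - (0 - 3)/15)) = sqrt(-270 + (1/3 - 1/15*(-3))) = sqrt(-270 + (1/3 + 1/5)) = sqrt(-270 + 8/15) = sqrt(-4042/15) = I*sqrt(60630)/15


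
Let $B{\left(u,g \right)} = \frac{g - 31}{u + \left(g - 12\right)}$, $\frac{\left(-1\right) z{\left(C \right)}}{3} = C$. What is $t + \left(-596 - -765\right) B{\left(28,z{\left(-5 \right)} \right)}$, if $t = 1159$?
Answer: $\frac{33225}{31} \approx 1071.8$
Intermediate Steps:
$z{\left(C \right)} = - 3 C$
$B{\left(u,g \right)} = \frac{-31 + g}{-12 + g + u}$ ($B{\left(u,g \right)} = \frac{-31 + g}{u + \left(-12 + g\right)} = \frac{-31 + g}{-12 + g + u}$)
$t + \left(-596 - -765\right) B{\left(28,z{\left(-5 \right)} \right)} = 1159 + \left(-596 - -765\right) \frac{-31 - -15}{-12 - -15 + 28} = 1159 + \left(-596 + 765\right) \frac{-31 + 15}{-12 + 15 + 28} = 1159 + 169 \cdot \frac{1}{31} \left(-16\right) = 1159 + 169 \left(- \frac{16}{31}\right) = 1159 - \frac{2704}{31} = \frac{33225}{31}$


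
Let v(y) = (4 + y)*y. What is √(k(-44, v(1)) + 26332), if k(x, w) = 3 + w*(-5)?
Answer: √26310 ≈ 162.20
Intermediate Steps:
v(y) = y*(4 + y)
k(x, w) = 3 - 5*w
√(k(-44, v(1)) + 26332) = √((3 - 5*(4 + 1)) + 26332) = √((3 - 5*5) + 26332) = √((3 - 25) + 26332) = √(-22 + 26332) = √26310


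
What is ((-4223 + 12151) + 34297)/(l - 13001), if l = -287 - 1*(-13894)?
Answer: 14075/202 ≈ 69.678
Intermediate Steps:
l = 13607 (l = -287 + 13894 = 13607)
((-4223 + 12151) + 34297)/(l - 13001) = ((-4223 + 12151) + 34297)/(13607 - 13001) = (7928 + 34297)/606 = 42225*(1/606) = 14075/202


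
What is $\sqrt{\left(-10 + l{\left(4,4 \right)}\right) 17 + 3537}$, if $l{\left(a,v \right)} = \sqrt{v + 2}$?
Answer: $\sqrt{3367 + 17 \sqrt{6}} \approx 58.384$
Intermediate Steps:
$l{\left(a,v \right)} = \sqrt{2 + v}$
$\sqrt{\left(-10 + l{\left(4,4 \right)}\right) 17 + 3537} = \sqrt{\left(-10 + \sqrt{2 + 4}\right) 17 + 3537} = \sqrt{\left(-10 + \sqrt{6}\right) 17 + 3537} = \sqrt{\left(-170 + 17 \sqrt{6}\right) + 3537} = \sqrt{3367 + 17 \sqrt{6}}$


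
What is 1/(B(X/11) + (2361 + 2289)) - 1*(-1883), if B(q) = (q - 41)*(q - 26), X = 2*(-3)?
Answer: 1310745123/696094 ≈ 1883.0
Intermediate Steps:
X = -6
B(q) = (-41 + q)*(-26 + q)
1/(B(X/11) + (2361 + 2289)) - 1*(-1883) = 1/((1066 + (-6/11)² - (-402)/11) + (2361 + 2289)) - 1*(-1883) = 1/((1066 + (-6*1/11)² - (-402)/11) + 4650) + 1883 = 1/((1066 + (-6/11)² - 67*(-6/11)) + 4650) + 1883 = 1/((1066 + 36/121 + 402/11) + 4650) + 1883 = 1/(133444/121 + 4650) + 1883 = 1/(696094/121) + 1883 = 121/696094 + 1883 = 1310745123/696094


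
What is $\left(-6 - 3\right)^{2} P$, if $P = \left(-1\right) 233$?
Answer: $-18873$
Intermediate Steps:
$P = -233$
$\left(-6 - 3\right)^{2} P = \left(-6 - 3\right)^{2} \left(-233\right) = \left(-9\right)^{2} \left(-233\right) = 81 \left(-233\right) = -18873$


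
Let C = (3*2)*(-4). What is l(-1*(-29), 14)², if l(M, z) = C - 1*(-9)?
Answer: 225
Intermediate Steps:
C = -24 (C = 6*(-4) = -24)
l(M, z) = -15 (l(M, z) = -24 - 1*(-9) = -24 + 9 = -15)
l(-1*(-29), 14)² = (-15)² = 225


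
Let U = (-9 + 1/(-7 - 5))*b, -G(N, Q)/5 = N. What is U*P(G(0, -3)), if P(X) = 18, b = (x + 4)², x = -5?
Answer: -327/2 ≈ -163.50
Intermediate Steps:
G(N, Q) = -5*N
b = 1 (b = (-5 + 4)² = (-1)² = 1)
U = -109/12 (U = (-9 + 1/(-7 - 5))*1 = (-9 + 1/(-12))*1 = (-9 - 1/12)*1 = -109/12*1 = -109/12 ≈ -9.0833)
U*P(G(0, -3)) = -109/12*18 = -327/2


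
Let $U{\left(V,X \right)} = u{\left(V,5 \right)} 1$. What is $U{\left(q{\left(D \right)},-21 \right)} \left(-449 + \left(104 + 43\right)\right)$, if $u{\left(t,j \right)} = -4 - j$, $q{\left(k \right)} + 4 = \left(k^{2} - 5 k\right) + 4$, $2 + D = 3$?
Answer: $2718$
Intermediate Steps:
$D = 1$ ($D = -2 + 3 = 1$)
$q{\left(k \right)} = k^{2} - 5 k$ ($q{\left(k \right)} = -4 + \left(\left(k^{2} - 5 k\right) + 4\right) = -4 + \left(4 + k^{2} - 5 k\right) = k^{2} - 5 k$)
$U{\left(V,X \right)} = -9$ ($U{\left(V,X \right)} = \left(-4 - 5\right) 1 = \left(-9\right) 1 = -9$)
$U{\left(q{\left(D \right)},-21 \right)} \left(-449 + \left(104 + 43\right)\right) = - 9 \left(-449 + \left(104 + 43\right)\right) = - 9 \left(-449 + 147\right) = \left(-9\right) \left(-302\right) = 2718$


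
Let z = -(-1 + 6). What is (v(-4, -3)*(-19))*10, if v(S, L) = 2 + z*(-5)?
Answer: -5130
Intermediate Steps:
z = -5 (z = -1*5 = -5)
v(S, L) = 27 (v(S, L) = 2 - 5*(-5) = 2 + 25 = 27)
(v(-4, -3)*(-19))*10 = (27*(-19))*10 = -513*10 = -5130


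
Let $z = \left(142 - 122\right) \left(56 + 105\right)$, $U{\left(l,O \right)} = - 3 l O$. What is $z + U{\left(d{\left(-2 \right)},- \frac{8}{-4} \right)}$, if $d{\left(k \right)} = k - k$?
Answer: $3220$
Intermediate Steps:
$d{\left(k \right)} = 0$
$U{\left(l,O \right)} = - 3 O l$
$z = 3220$ ($z = 20 \cdot 161 = 3220$)
$z + U{\left(d{\left(-2 \right)},- \frac{8}{-4} \right)} = 3220 - 3 \left(- \frac{8}{-4}\right) 0 = 3220 - 3 \left(\left(-8\right) \left(- \frac{1}{4}\right)\right) 0 = 3220 - 6 \cdot 0 = 3220 + 0 = 3220$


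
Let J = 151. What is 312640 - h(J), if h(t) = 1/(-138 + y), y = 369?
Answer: 72219839/231 ≈ 3.1264e+5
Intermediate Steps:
h(t) = 1/231 (h(t) = 1/(-138 + 369) = 1/231)
312640 - h(J) = 312640 - 1*1/231 = 312640 - 1/231 = 72219839/231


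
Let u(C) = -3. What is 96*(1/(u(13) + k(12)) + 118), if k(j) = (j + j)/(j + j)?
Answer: 11280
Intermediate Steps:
k(j) = 1 (k(j) = (2*j)/((2*j)) = (2*j)*(1/(2*j)) = 1)
96*(1/(u(13) + k(12)) + 118) = 96*(1/(-3 + 1) + 118) = 96*(1/(-2) + 118) = 96*(-½ + 118) = 96*(235/2) = 11280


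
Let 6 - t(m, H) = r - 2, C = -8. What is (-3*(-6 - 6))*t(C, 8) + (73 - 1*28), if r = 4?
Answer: 189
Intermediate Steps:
t(m, H) = 4 (t(m, H) = 6 - (4 - 2) = 6 - 1*2 = 6 - 2 = 4)
(-3*(-6 - 6))*t(C, 8) + (73 - 1*28) = -3*(-6 - 6)*4 + (73 - 1*28) = -3*(-12)*4 + (73 - 28) = 36*4 + 45 = 144 + 45 = 189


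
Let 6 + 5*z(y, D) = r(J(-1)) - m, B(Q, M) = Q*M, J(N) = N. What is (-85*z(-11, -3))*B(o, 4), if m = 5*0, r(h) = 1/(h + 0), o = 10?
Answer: 4760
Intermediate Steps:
r(h) = 1/h
m = 0
B(Q, M) = M*Q
z(y, D) = -7/5 (z(y, D) = -6/5 + (1/(-1) - 1*0)/5 = -6/5 + (-1 + 0)/5 = -6/5 + (⅕)*(-1) = -6/5 - ⅕ = -7/5)
(-85*z(-11, -3))*B(o, 4) = (-85*(-7/5))*(4*10) = 119*40 = 4760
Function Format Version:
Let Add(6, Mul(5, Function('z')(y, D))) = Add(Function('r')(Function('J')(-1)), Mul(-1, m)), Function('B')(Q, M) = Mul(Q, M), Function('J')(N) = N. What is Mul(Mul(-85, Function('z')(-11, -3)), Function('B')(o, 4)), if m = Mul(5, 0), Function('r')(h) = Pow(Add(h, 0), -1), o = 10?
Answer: 4760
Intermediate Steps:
Function('r')(h) = Pow(h, -1)
m = 0
Function('B')(Q, M) = Mul(M, Q)
Function('z')(y, D) = Rational(-7, 5) (Function('z')(y, D) = Add(Rational(-6, 5), Mul(Rational(1, 5), Add(Pow(-1, -1), Mul(-1, 0)))) = Add(Rational(-6, 5), Mul(Rational(1, 5), Add(-1, 0))) = Add(Rational(-6, 5), Mul(Rational(1, 5), -1)) = Add(Rational(-6, 5), Rational(-1, 5)) = Rational(-7, 5))
Mul(Mul(-85, Function('z')(-11, -3)), Function('B')(o, 4)) = Mul(Mul(-85, Rational(-7, 5)), Mul(4, 10)) = Mul(119, 40) = 4760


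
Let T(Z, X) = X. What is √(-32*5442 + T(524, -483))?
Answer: 3*I*√19403 ≈ 417.88*I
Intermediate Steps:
√(-32*5442 + T(524, -483)) = √(-32*5442 - 483) = √(-174144 - 483) = √(-174627) = 3*I*√19403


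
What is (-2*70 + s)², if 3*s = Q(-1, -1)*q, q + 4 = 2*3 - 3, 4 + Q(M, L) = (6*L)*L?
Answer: 178084/9 ≈ 19787.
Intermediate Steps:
Q(M, L) = -4 + 6*L² (Q(M, L) = -4 + (6*L)*L = -4 + 6*L²)
q = -1 (q = -4 + (2*3 - 3) = -4 + (6 - 3) = -4 + 3 = -1)
s = -⅔ (s = ((-4 + 6*(-1)²)*(-1))/3 = ((-4 + 6*1)*(-1))/3 = ((-4 + 6)*(-1))/3 = (2*(-1))/3 = (⅓)*(-2) = -⅔ ≈ -0.66667)
(-2*70 + s)² = (-2*70 - ⅔)² = (-1*140 - ⅔)² = (-140 - ⅔)² = (-422/3)² = 178084/9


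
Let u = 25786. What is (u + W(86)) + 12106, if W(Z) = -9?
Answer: 37883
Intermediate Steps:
(u + W(86)) + 12106 = (25786 - 9) + 12106 = 25777 + 12106 = 37883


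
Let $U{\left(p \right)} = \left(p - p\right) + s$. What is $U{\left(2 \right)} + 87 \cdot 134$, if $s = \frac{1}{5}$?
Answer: $\frac{58291}{5} \approx 11658.0$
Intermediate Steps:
$s = \frac{1}{5} \approx 0.2$
$U{\left(p \right)} = \frac{1}{5}$ ($U{\left(p \right)} = \left(p - p\right) + \frac{1}{5} = 0 + \frac{1}{5} = \frac{1}{5}$)
$U{\left(2 \right)} + 87 \cdot 134 = \frac{1}{5} + 87 \cdot 134 = \frac{1}{5} + 11658 = \frac{58291}{5}$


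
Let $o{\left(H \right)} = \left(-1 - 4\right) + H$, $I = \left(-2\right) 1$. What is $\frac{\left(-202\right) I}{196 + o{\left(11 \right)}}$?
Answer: $2$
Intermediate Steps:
$I = -2$
$o{\left(H \right)} = -5 + H$
$\frac{\left(-202\right) I}{196 + o{\left(11 \right)}} = \frac{\left(-202\right) \left(-2\right)}{196 + \left(-5 + 11\right)} = \frac{404}{196 + 6} = \frac{404}{202} = 404 \cdot \frac{1}{202} = 2$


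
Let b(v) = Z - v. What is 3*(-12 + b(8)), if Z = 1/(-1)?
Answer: -63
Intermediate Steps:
Z = -1
b(v) = -1 - v
3*(-12 + b(8)) = 3*(-12 + (-1 - 1*8)) = 3*(-12 + (-1 - 8)) = 3*(-12 - 9) = 3*(-21) = -63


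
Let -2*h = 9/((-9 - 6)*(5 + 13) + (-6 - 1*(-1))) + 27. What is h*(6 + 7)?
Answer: -48204/275 ≈ -175.29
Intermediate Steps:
h = -3708/275 (h = -(9/((-9 - 6)*(5 + 13) + (-6 - 1*(-1))) + 27)/2 = -(9/(-15*18 + (-6 + 1)) + 27)/2 = -(9/(-270 - 5) + 27)/2 = -(9/(-275) + 27)/2 = -(-1/275*9 + 27)/2 = -(-9/275 + 27)/2 = -1/2*7416/275 = -3708/275 ≈ -13.484)
h*(6 + 7) = -3708*(6 + 7)/275 = -3708/275*13 = -48204/275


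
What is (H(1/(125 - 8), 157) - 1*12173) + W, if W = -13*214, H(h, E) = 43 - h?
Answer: -1744705/117 ≈ -14912.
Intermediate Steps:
W = -2782
(H(1/(125 - 8), 157) - 1*12173) + W = ((43 - 1/(125 - 8)) - 1*12173) - 2782 = ((43 - 1/117) - 12173) - 2782 = (5030/117 - 12173) - 2782 = -1419211/117 - 2782 = -1744705/117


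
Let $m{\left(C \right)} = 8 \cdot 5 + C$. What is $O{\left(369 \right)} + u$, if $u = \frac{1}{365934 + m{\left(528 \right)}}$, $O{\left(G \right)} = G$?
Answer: $\frac{135239239}{366502} \approx 369.0$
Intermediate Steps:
$m{\left(C \right)} = 40 + C$
$u = \frac{1}{366502}$ ($u = \frac{1}{365934 + \left(40 + 528\right)} = \frac{1}{365934 + 568} = \frac{1}{366502} \approx 2.7285 \cdot 10^{-6}$)
$O{\left(369 \right)} + u = 369 + \frac{1}{366502} = \frac{135239239}{366502}$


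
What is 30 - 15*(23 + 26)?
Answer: -705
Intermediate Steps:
30 - 15*(23 + 26) = 30 - 15*49 = 30 - 735 = -705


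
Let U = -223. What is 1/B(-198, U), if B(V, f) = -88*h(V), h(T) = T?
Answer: 1/17424 ≈ 5.7392e-5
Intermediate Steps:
B(V, f) = -88*V
1/B(-198, U) = 1/(-88*(-198)) = 1/17424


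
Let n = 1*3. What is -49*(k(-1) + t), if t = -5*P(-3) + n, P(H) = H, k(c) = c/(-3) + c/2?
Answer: -5243/6 ≈ -873.83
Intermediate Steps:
k(c) = c/6 (k(c) = c*(-⅓) + c*(½) = -c/3 + c/2 = c/6)
n = 3
t = 18 (t = -5*(-3) + 3 = 15 + 3 = 18)
-49*(k(-1) + t) = -49*((⅙)*(-1) + 18) = -49*(-⅙ + 18) = -49*107/6 = -5243/6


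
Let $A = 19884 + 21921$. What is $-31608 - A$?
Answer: $-73413$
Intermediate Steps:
$A = 41805$
$-31608 - A = -31608 - 41805 = -73413$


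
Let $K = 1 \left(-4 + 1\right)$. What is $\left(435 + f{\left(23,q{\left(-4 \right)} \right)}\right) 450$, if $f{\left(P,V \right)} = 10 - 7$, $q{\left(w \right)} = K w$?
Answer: $197100$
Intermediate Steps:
$K = -3$ ($K = 1 \left(-3\right) = -3$)
$q{\left(w \right)} = - 3 w$
$f{\left(P,V \right)} = 3$ ($f{\left(P,V \right)} = 10 - 7 = 3$)
$\left(435 + f{\left(23,q{\left(-4 \right)} \right)}\right) 450 = \left(435 + 3\right) 450 = 438 \cdot 450 = 197100$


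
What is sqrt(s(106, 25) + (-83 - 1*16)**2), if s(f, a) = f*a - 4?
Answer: 3*sqrt(1383) ≈ 111.57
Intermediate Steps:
s(f, a) = -4 + a*f (s(f, a) = a*f - 4 = -4 + a*f)
sqrt(s(106, 25) + (-83 - 1*16)**2) = sqrt((-4 + 25*106) + (-83 - 1*16)**2) = sqrt((-4 + 2650) + (-83 - 16)**2) = sqrt(2646 + (-99)**2) = sqrt(2646 + 9801) = sqrt(12447) = 3*sqrt(1383)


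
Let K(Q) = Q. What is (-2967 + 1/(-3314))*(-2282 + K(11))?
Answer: 22329923169/3314 ≈ 6.7381e+6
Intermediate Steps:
(-2967 + 1/(-3314))*(-2282 + K(11)) = (-2967 + 1/(-3314))*(-2282 + 11) = (-2967 - 1/3314)*(-2271) = -9832639/3314*(-2271) = 22329923169/3314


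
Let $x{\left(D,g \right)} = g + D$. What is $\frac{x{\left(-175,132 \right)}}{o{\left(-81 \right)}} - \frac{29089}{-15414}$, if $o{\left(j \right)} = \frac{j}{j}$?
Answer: $- \frac{633713}{15414} \approx -41.113$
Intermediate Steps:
$o{\left(j \right)} = 1$
$x{\left(D,g \right)} = D + g$
$\frac{x{\left(-175,132 \right)}}{o{\left(-81 \right)}} - \frac{29089}{-15414} = \frac{-175 + 132}{1} - \frac{29089}{-15414} = \left(-43\right) 1 - - \frac{29089}{15414} = -43 + \frac{29089}{15414} = - \frac{633713}{15414}$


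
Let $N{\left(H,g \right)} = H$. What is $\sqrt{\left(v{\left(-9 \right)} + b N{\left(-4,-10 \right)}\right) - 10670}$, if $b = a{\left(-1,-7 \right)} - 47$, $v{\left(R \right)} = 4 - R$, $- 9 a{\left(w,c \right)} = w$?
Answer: $\frac{5 i \sqrt{3769}}{3} \approx 102.32 i$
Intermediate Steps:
$a{\left(w,c \right)} = - \frac{w}{9}$
$b = - \frac{422}{9}$ ($b = \left(- \frac{1}{9}\right) \left(-1\right) - 47 = \frac{1}{9} - 47 = - \frac{422}{9} \approx -46.889$)
$\sqrt{\left(v{\left(-9 \right)} + b N{\left(-4,-10 \right)}\right) - 10670} = \sqrt{\left(\left(4 - -9\right) - - \frac{1688}{9}\right) - 10670} = \sqrt{\left(\left(4 + 9\right) + \frac{1688}{9}\right) - 10670} = \sqrt{\left(13 + \frac{1688}{9}\right) - 10670} = \sqrt{\frac{1805}{9} - 10670} = \sqrt{- \frac{94225}{9}} = \frac{5 i \sqrt{3769}}{3}$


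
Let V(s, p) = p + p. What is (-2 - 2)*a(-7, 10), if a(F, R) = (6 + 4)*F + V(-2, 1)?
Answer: 272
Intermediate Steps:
V(s, p) = 2*p
a(F, R) = 2 + 10*F (a(F, R) = (6 + 4)*F + 2*1 = 10*F + 2 = 2 + 10*F)
(-2 - 2)*a(-7, 10) = (-2 - 2)*(2 + 10*(-7)) = -4*(2 - 70) = -4*(-68) = 272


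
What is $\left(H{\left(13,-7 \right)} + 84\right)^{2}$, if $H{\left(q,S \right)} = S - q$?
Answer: $4096$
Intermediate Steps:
$\left(H{\left(13,-7 \right)} + 84\right)^{2} = \left(\left(-7 - 13\right) + 84\right)^{2} = \left(-20 + 84\right)^{2} = 64^{2} = 4096$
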